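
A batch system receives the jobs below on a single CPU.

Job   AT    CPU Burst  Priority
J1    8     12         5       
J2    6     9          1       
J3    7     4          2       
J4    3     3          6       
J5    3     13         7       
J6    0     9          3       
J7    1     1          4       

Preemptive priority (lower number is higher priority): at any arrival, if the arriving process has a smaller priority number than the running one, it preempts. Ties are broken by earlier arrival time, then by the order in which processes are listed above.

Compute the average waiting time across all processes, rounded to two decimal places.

Schedule: | J6 0-6 | J2 6-15 | J3 15-19 | J6 19-22 | J7 22-23 | J1 23-35 | J4 35-38 | J5 38-51 |
Completion: J1=35  J2=15  J3=19  J4=38  J5=51  J6=22  J7=23
Turnaround (C−A): J1=27  J2=9  J3=12  J4=35  J5=48  J6=22  J7=22
Waiting times: J1=15, J2=0, J3=8, J4=32, J5=35, J6=13, J7=21
Average waiting = (15+0+8+32+35+13+21) / 7 = 124/7 = 17.71

17.71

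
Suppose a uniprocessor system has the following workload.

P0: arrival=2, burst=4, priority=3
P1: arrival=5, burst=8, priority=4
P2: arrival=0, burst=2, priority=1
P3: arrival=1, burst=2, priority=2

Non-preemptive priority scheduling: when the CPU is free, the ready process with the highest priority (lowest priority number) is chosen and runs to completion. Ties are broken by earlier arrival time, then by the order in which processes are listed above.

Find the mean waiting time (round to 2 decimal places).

1.50

Timeline: | P2 0-2 | P3 2-4 | P0 4-8 | P1 8-16 |
Completion: P0=8  P1=16  P2=2  P3=4
Waiting times: P0=2, P1=3, P2=0, P3=1
Average waiting = (2+3+0+1) / 4 = 6/4 = 1.50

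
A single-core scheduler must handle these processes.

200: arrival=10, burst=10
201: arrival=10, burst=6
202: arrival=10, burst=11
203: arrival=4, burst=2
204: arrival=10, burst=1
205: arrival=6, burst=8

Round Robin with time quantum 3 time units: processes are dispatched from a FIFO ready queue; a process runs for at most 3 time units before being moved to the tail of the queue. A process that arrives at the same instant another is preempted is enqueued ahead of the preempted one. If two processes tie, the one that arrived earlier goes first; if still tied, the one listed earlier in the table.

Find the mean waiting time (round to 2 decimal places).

Gantt: | idle 0-4 | 203 4-6 | 205 6-12 | 200 12-15 | 201 15-18 | 202 18-21 | 204 21-22 | 205 22-24 | 200 24-27 | 201 27-30 | 202 30-33 | 200 33-36 | 202 36-39 | 200 39-40 | 202 40-42 |
Completion: 200=40  201=30  202=42  203=6  204=22  205=24
Turnaround (C−A): 200=30  201=20  202=32  203=2  204=12  205=18
Waiting times: 200=20, 201=14, 202=21, 203=0, 204=11, 205=10
Average waiting = (20+14+21+0+11+10) / 6 = 76/6 = 12.67

12.67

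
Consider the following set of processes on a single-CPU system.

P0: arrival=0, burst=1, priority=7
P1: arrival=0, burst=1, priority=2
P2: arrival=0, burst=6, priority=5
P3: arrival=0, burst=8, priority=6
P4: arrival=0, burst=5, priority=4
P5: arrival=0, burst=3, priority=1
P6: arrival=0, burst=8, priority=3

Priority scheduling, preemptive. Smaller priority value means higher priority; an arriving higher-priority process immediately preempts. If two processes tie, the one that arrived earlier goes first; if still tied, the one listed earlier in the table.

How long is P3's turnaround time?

Timeline: | P5 0-3 | P1 3-4 | P6 4-12 | P4 12-17 | P2 17-23 | P3 23-31 | P0 31-32 |
Completion: P0=32  P1=4  P2=23  P3=31  P4=17  P5=3  P6=12
Turnaround(P3) = completion − arrival = 31 − 0 = 31

31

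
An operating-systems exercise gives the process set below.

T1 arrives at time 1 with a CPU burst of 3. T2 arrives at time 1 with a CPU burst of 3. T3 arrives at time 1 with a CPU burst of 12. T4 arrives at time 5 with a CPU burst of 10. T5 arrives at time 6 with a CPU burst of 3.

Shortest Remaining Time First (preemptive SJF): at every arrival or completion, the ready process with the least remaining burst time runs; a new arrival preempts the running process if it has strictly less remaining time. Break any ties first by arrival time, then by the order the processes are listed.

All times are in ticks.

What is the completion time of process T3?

Gantt: | idle 0-1 | T1 1-4 | T2 4-7 | T5 7-10 | T4 10-20 | T3 20-32 |
Completion: T1=4  T2=7  T3=32  T4=20  T5=10
Turnaround (C−A): T1=3  T2=6  T3=31  T4=15  T5=4

32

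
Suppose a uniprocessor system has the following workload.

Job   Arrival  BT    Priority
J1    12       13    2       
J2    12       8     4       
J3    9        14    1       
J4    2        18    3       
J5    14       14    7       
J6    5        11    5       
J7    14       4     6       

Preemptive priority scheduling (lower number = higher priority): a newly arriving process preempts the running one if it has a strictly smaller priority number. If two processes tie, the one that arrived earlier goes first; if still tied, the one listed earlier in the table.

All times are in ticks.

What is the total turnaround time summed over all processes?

Schedule: | idle 0-2 | J4 2-9 | J3 9-23 | J1 23-36 | J4 36-47 | J2 47-55 | J6 55-66 | J7 66-70 | J5 70-84 |
Completion: J1=36  J2=55  J3=23  J4=47  J5=84  J6=66  J7=70
Turnaround = completion − arrival: J1=24, J2=43, J3=14, J4=45, J5=70, J6=61, J7=56
Total turnaround = 24 + 43 + 14 + 45 + 70 + 61 + 56 = 313

313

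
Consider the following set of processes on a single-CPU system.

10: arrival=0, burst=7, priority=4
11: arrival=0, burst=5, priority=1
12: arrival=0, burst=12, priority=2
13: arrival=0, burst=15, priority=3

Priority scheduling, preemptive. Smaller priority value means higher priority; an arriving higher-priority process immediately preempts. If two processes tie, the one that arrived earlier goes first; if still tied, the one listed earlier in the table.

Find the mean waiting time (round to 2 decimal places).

Gantt: | 11 0-5 | 12 5-17 | 13 17-32 | 10 32-39 |
Completion: 10=39  11=5  12=17  13=32
Turnaround (C−A): 10=39  11=5  12=17  13=32
Waiting times: 10=32, 11=0, 12=5, 13=17
Average waiting = (32+0+5+17) / 4 = 54/4 = 13.50

13.50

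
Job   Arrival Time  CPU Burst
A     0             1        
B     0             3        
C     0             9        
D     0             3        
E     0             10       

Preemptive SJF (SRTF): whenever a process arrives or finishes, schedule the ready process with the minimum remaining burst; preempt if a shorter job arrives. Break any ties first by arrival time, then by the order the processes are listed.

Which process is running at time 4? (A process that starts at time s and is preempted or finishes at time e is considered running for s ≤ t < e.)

Schedule: | A 0-1 | B 1-4 | D 4-7 | C 7-16 | E 16-26 |
Completion: A=1  B=4  C=16  D=7  E=26
Turnaround (C−A): A=1  B=4  C=16  D=7  E=26

D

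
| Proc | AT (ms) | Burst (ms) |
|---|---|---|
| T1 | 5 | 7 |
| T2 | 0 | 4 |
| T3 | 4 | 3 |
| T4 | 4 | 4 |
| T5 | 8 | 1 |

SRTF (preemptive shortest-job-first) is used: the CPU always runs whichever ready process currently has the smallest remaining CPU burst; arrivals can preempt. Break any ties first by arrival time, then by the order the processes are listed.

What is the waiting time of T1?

Schedule: | T2 0-4 | T3 4-7 | T4 7-8 | T5 8-9 | T4 9-12 | T1 12-19 |
Completion: T1=19  T2=4  T3=7  T4=12  T5=9
Turnaround (C−A): T1=14  T2=4  T3=3  T4=8  T5=1
Waiting(T1) = turnaround − burst = 14 − 7 = 7

7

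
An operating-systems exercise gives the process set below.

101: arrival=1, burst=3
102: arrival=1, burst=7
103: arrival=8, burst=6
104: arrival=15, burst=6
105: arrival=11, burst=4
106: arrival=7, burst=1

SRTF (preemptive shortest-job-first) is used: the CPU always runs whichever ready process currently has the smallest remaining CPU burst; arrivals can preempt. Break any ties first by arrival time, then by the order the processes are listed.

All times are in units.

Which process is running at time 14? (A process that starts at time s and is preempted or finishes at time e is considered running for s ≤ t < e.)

Timeline: | idle 0-1 | 101 1-4 | 102 4-7 | 106 7-8 | 102 8-12 | 105 12-16 | 103 16-22 | 104 22-28 |
Completion: 101=4  102=12  103=22  104=28  105=16  106=8
Turnaround (C−A): 101=3  102=11  103=14  104=13  105=5  106=1

105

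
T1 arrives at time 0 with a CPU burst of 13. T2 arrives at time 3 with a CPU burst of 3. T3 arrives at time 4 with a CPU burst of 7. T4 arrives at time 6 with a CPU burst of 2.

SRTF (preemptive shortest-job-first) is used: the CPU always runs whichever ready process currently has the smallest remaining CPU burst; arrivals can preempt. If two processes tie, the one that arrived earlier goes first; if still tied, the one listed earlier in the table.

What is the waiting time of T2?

Gantt: | T1 0-3 | T2 3-6 | T4 6-8 | T3 8-15 | T1 15-25 |
Completion: T1=25  T2=6  T3=15  T4=8
Turnaround (C−A): T1=25  T2=3  T3=11  T4=2
Waiting(T2) = turnaround − burst = 3 − 3 = 0

0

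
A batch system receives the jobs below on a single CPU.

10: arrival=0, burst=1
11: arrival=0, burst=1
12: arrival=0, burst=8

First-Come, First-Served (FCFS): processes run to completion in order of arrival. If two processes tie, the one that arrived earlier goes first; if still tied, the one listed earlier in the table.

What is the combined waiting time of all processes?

Schedule: | 10 0-1 | 11 1-2 | 12 2-10 |
Completion: 10=1  11=2  12=10
Turnaround (C−A): 10=1  11=2  12=10
Waiting = turnaround − burst: 10=0, 11=1, 12=2
Total waiting = 0 + 1 + 2 = 3

3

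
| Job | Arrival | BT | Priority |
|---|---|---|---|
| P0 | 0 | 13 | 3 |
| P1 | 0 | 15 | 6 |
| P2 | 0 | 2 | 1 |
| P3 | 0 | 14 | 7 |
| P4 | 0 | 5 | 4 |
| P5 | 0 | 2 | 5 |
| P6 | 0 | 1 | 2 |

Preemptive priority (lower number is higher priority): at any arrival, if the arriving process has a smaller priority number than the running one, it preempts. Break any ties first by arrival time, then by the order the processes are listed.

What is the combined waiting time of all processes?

Timeline: | P2 0-2 | P6 2-3 | P0 3-16 | P4 16-21 | P5 21-23 | P1 23-38 | P3 38-52 |
Completion: P0=16  P1=38  P2=2  P3=52  P4=21  P5=23  P6=3
Turnaround (C−A): P0=16  P1=38  P2=2  P3=52  P4=21  P5=23  P6=3
Waiting = turnaround − burst: P0=3, P1=23, P2=0, P3=38, P4=16, P5=21, P6=2
Total waiting = 3 + 23 + 0 + 38 + 16 + 21 + 2 = 103

103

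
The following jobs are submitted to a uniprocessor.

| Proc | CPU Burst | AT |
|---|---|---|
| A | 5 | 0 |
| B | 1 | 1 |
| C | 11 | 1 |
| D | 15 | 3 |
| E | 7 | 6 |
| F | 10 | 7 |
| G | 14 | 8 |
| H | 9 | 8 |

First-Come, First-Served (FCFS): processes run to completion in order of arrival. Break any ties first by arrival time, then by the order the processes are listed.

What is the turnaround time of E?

33

Schedule: | A 0-5 | B 5-6 | C 6-17 | D 17-32 | E 32-39 | F 39-49 | G 49-63 | H 63-72 |
Completion: A=5  B=6  C=17  D=32  E=39  F=49  G=63  H=72
Turnaround (C−A): A=5  B=5  C=16  D=29  E=33  F=42  G=55  H=64
Turnaround(E) = completion − arrival = 39 − 6 = 33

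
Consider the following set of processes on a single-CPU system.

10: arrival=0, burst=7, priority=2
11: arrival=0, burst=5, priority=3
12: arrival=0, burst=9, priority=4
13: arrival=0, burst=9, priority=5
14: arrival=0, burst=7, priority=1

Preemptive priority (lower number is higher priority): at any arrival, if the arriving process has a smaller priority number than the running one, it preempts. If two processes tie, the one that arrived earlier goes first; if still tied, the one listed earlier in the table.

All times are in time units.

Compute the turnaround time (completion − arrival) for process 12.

Schedule: | 14 0-7 | 10 7-14 | 11 14-19 | 12 19-28 | 13 28-37 |
Completion: 10=14  11=19  12=28  13=37  14=7
Turnaround (C−A): 10=14  11=19  12=28  13=37  14=7
Turnaround(12) = completion − arrival = 28 − 0 = 28

28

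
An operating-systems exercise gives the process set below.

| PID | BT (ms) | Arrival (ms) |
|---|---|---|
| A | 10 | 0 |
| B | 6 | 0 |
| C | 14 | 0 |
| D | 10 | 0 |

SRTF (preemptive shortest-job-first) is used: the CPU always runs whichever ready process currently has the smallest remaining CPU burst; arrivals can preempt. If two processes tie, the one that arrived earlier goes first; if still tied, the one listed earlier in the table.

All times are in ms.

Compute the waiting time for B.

0

Gantt: | B 0-6 | A 6-16 | D 16-26 | C 26-40 |
Completion: A=16  B=6  C=40  D=26
Turnaround (C−A): A=16  B=6  C=40  D=26
Waiting(B) = turnaround − burst = 6 − 6 = 0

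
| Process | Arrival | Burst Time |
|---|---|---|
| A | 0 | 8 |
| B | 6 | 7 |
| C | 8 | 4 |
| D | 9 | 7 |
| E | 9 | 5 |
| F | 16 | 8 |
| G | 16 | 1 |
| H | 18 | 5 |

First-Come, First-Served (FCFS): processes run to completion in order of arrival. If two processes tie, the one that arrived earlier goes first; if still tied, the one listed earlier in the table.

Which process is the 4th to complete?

D

Gantt: | A 0-8 | B 8-15 | C 15-19 | D 19-26 | E 26-31 | F 31-39 | G 39-40 | H 40-45 |
Completion: A=8  B=15  C=19  D=26  E=31  F=39  G=40  H=45
Finish order: A → B → C → D → E → F → G → H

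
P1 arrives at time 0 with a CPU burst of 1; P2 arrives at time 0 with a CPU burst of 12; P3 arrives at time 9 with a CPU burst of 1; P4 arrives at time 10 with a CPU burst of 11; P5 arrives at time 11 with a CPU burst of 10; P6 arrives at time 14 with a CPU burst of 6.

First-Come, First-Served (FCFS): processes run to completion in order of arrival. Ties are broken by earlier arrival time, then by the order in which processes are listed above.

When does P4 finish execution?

25

Schedule: | P1 0-1 | P2 1-13 | P3 13-14 | P4 14-25 | P5 25-35 | P6 35-41 |
Completion: P1=1  P2=13  P3=14  P4=25  P5=35  P6=41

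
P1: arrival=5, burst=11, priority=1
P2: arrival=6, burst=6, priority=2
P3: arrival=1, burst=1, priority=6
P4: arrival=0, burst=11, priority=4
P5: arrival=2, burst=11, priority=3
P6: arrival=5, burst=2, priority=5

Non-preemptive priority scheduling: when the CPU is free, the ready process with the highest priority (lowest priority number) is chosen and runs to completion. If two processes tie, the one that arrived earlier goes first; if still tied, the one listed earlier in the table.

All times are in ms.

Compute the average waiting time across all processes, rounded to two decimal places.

Timeline: | P4 0-11 | P1 11-22 | P2 22-28 | P5 28-39 | P6 39-41 | P3 41-42 |
Completion: P1=22  P2=28  P3=42  P4=11  P5=39  P6=41
Waiting times: P1=6, P2=16, P3=40, P4=0, P5=26, P6=34
Average waiting = (6+16+40+0+26+34) / 6 = 122/6 = 20.33

20.33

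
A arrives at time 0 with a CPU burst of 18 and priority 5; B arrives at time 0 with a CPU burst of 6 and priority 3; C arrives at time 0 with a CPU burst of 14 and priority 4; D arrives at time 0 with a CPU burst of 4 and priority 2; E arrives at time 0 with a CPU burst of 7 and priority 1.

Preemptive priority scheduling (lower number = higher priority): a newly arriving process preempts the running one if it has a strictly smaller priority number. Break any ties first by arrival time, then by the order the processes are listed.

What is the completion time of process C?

31

Timeline: | E 0-7 | D 7-11 | B 11-17 | C 17-31 | A 31-49 |
Completion: A=49  B=17  C=31  D=11  E=7
Turnaround (C−A): A=49  B=17  C=31  D=11  E=7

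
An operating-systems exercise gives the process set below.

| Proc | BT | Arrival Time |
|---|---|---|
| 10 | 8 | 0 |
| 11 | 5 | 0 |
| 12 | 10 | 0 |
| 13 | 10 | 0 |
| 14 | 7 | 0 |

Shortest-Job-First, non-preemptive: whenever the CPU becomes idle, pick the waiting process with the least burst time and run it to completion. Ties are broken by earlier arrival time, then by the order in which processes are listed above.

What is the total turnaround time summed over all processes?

Timeline: | 11 0-5 | 14 5-12 | 10 12-20 | 12 20-30 | 13 30-40 |
Completion: 10=20  11=5  12=30  13=40  14=12
Turnaround = completion − arrival: 10=20, 11=5, 12=30, 13=40, 14=12
Total turnaround = 20 + 5 + 30 + 40 + 12 = 107

107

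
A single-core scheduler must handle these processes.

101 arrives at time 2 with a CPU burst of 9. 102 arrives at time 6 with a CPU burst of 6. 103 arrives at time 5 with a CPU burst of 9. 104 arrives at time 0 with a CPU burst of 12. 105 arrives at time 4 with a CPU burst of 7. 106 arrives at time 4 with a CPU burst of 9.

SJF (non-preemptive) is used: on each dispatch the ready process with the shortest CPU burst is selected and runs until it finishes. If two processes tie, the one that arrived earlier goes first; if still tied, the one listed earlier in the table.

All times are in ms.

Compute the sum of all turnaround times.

163

Schedule: | 104 0-12 | 102 12-18 | 105 18-25 | 101 25-34 | 106 34-43 | 103 43-52 |
Completion: 101=34  102=18  103=52  104=12  105=25  106=43
Turnaround (C−A): 101=32  102=12  103=47  104=12  105=21  106=39
Turnaround = completion − arrival: 101=32, 102=12, 103=47, 104=12, 105=21, 106=39
Total turnaround = 32 + 12 + 47 + 12 + 21 + 39 = 163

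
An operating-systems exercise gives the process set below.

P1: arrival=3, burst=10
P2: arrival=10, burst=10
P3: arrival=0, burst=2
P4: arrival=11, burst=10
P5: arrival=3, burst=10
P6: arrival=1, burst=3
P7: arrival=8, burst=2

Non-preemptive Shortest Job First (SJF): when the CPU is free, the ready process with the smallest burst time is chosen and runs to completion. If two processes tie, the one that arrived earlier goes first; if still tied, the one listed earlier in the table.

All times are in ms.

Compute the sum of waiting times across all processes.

Schedule: | P3 0-2 | P6 2-5 | P1 5-15 | P7 15-17 | P5 17-27 | P2 27-37 | P4 37-47 |
Completion: P1=15  P2=37  P3=2  P4=47  P5=27  P6=5  P7=17
Turnaround (C−A): P1=12  P2=27  P3=2  P4=36  P5=24  P6=4  P7=9
Waiting = turnaround − burst: P1=2, P2=17, P3=0, P4=26, P5=14, P6=1, P7=7
Total waiting = 2 + 17 + 0 + 26 + 14 + 1 + 7 = 67

67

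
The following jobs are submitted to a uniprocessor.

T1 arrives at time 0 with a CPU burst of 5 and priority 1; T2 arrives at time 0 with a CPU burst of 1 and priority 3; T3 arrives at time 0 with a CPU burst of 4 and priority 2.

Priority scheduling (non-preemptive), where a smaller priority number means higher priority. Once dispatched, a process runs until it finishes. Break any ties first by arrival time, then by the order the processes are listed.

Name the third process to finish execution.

Timeline: | T1 0-5 | T3 5-9 | T2 9-10 |
Completion: T1=5  T2=10  T3=9
Finish order: T1 → T3 → T2

T2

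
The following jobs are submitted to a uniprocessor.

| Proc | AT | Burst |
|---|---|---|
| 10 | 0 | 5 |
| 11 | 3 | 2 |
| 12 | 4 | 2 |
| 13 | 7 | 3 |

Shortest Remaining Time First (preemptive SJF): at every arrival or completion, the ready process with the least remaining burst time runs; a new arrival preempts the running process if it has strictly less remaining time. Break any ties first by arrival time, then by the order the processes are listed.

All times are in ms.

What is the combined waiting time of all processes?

7

Schedule: | 10 0-5 | 11 5-7 | 12 7-9 | 13 9-12 |
Completion: 10=5  11=7  12=9  13=12
Waiting = turnaround − burst: 10=0, 11=2, 12=3, 13=2
Total waiting = 0 + 2 + 3 + 2 = 7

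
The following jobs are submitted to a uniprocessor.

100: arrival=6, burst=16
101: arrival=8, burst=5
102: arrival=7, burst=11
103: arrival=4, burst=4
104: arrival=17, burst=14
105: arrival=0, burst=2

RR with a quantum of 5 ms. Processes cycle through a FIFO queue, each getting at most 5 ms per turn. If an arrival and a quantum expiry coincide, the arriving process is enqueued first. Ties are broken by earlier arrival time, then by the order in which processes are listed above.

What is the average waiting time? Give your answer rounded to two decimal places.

Timeline: | 105 0-2 | idle 2-4 | 103 4-8 | 100 8-13 | 102 13-18 | 101 18-23 | 100 23-28 | 104 28-33 | 102 33-38 | 100 38-43 | 104 43-48 | 102 48-49 | 100 49-50 | 104 50-54 |
Completion: 100=50  101=23  102=49  103=8  104=54  105=2
Turnaround (C−A): 100=44  101=15  102=42  103=4  104=37  105=2
Waiting times: 100=28, 101=10, 102=31, 103=0, 104=23, 105=0
Average waiting = (28+10+31+0+23+0) / 6 = 92/6 = 15.33

15.33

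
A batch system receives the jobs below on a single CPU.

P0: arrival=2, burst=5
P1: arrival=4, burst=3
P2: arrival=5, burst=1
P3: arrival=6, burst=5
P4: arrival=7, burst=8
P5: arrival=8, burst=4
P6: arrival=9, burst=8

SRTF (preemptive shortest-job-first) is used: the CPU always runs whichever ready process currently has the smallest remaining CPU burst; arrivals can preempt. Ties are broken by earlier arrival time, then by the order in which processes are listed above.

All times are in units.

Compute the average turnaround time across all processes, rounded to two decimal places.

Schedule: | idle 0-2 | P0 2-5 | P2 5-6 | P0 6-8 | P1 8-11 | P5 11-15 | P3 15-20 | P4 20-28 | P6 28-36 |
Completion: P0=8  P1=11  P2=6  P3=20  P4=28  P5=15  P6=36
Turnaround times: P0=6, P1=7, P2=1, P3=14, P4=21, P5=7, P6=27
Average turnaround = (6+7+1+14+21+7+27) / 7 = 83/7 = 11.86

11.86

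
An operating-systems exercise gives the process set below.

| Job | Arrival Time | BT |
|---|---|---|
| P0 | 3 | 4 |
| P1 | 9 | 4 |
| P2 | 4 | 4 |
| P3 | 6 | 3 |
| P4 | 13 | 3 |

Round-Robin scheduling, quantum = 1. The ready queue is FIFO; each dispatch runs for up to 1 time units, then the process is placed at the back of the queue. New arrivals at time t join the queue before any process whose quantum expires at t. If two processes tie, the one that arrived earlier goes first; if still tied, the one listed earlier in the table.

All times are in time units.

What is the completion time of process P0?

Gantt: | idle 0-3 | P0 3-4 | P2 4-5 | P0 5-6 | P2 6-7 | P3 7-8 | P0 8-9 | P2 9-10 | P3 10-11 | P1 11-12 | P0 12-13 | P2 13-14 | P3 14-15 | P1 15-16 | P4 16-17 | P1 17-18 | P4 18-19 | P1 19-20 | P4 20-21 |
Completion: P0=13  P1=20  P2=14  P3=15  P4=21

13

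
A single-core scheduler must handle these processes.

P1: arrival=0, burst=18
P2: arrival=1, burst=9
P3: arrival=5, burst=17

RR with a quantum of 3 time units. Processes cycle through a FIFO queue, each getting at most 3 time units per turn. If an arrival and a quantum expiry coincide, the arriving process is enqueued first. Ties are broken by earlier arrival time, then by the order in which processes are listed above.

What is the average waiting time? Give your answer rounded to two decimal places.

19.00

Schedule: | P1 0-3 | P2 3-6 | P1 6-9 | P3 9-12 | P2 12-15 | P1 15-18 | P3 18-21 | P2 21-24 | P1 24-27 | P3 27-30 | P1 30-33 | P3 33-36 | P1 36-39 | P3 39-44 |
Completion: P1=39  P2=24  P3=44
Turnaround (C−A): P1=39  P2=23  P3=39
Waiting times: P1=21, P2=14, P3=22
Average waiting = (21+14+22) / 3 = 57/3 = 19.00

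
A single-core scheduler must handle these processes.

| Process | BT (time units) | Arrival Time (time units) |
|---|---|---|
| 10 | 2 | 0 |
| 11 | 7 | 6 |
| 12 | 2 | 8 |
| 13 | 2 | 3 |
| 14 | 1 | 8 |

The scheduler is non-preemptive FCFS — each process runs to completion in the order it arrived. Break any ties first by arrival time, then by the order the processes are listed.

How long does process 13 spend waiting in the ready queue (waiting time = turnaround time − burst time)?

Schedule: | 10 0-2 | idle 2-3 | 13 3-5 | idle 5-6 | 11 6-13 | 12 13-15 | 14 15-16 |
Completion: 10=2  11=13  12=15  13=5  14=16
Waiting(13) = turnaround − burst = 2 − 2 = 0

0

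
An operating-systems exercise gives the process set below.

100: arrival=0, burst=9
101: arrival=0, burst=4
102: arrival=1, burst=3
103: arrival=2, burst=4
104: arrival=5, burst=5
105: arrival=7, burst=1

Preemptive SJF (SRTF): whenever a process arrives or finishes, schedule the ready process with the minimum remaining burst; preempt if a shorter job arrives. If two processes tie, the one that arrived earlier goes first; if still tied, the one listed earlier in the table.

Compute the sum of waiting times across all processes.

Schedule: | 101 0-4 | 102 4-7 | 105 7-8 | 103 8-12 | 104 12-17 | 100 17-26 |
Completion: 100=26  101=4  102=7  103=12  104=17  105=8
Turnaround (C−A): 100=26  101=4  102=6  103=10  104=12  105=1
Waiting = turnaround − burst: 100=17, 101=0, 102=3, 103=6, 104=7, 105=0
Total waiting = 17 + 0 + 3 + 6 + 7 + 0 = 33

33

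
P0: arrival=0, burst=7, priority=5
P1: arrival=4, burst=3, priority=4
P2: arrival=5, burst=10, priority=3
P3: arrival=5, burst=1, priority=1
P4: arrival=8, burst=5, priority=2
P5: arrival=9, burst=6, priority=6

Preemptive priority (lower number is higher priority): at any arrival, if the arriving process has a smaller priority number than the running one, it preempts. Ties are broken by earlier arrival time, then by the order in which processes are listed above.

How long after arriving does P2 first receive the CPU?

Schedule: | P0 0-4 | P1 4-5 | P3 5-6 | P2 6-8 | P4 8-13 | P2 13-21 | P1 21-23 | P0 23-26 | P5 26-32 |
Completion: P0=26  P1=23  P2=21  P3=6  P4=13  P5=32
Turnaround (C−A): P0=26  P1=19  P2=16  P3=1  P4=5  P5=23
Response(P2) = first start − arrival = 6 − 5 = 1

1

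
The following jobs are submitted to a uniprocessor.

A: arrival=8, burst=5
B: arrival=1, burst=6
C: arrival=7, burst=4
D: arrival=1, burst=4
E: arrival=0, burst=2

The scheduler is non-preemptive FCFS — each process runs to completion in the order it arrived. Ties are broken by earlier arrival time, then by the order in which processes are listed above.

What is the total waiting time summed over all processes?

Timeline: | E 0-2 | B 2-8 | D 8-12 | C 12-16 | A 16-21 |
Completion: A=21  B=8  C=16  D=12  E=2
Turnaround (C−A): A=13  B=7  C=9  D=11  E=2
Waiting = turnaround − burst: A=8, B=1, C=5, D=7, E=0
Total waiting = 8 + 1 + 5 + 7 + 0 = 21

21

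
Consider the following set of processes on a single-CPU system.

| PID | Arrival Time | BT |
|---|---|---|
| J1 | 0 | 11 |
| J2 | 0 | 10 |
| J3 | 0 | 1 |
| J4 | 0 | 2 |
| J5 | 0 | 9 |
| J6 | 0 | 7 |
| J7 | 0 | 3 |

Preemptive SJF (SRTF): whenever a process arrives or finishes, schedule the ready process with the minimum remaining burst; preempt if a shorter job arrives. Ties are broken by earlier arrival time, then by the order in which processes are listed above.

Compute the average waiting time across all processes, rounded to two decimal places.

Gantt: | J3 0-1 | J4 1-3 | J7 3-6 | J6 6-13 | J5 13-22 | J2 22-32 | J1 32-43 |
Completion: J1=43  J2=32  J3=1  J4=3  J5=22  J6=13  J7=6
Turnaround (C−A): J1=43  J2=32  J3=1  J4=3  J5=22  J6=13  J7=6
Waiting times: J1=32, J2=22, J3=0, J4=1, J5=13, J6=6, J7=3
Average waiting = (32+22+0+1+13+6+3) / 7 = 77/7 = 11.00

11.00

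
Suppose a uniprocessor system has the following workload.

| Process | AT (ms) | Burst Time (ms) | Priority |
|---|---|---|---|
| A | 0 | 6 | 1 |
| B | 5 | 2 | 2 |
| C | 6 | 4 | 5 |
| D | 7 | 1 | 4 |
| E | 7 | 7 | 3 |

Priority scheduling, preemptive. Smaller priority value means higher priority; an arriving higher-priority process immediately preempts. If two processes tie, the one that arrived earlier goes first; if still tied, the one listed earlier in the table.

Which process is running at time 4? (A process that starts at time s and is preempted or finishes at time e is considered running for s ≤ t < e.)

A

Schedule: | A 0-6 | B 6-8 | E 8-15 | D 15-16 | C 16-20 |
Completion: A=6  B=8  C=20  D=16  E=15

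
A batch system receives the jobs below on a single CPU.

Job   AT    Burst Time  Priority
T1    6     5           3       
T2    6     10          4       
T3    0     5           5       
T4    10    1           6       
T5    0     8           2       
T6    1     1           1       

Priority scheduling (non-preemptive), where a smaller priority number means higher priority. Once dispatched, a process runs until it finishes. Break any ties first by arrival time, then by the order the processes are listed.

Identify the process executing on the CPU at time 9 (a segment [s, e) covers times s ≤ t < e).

T1

Timeline: | T5 0-8 | T6 8-9 | T1 9-14 | T2 14-24 | T3 24-29 | T4 29-30 |
Completion: T1=14  T2=24  T3=29  T4=30  T5=8  T6=9
Turnaround (C−A): T1=8  T2=18  T3=29  T4=20  T5=8  T6=8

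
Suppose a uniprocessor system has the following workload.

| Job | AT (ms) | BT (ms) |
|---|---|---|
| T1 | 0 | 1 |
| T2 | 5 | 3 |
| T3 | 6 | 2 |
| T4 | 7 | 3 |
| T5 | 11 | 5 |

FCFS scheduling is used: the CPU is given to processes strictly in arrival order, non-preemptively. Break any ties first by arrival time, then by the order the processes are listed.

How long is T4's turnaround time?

6

Schedule: | T1 0-1 | idle 1-5 | T2 5-8 | T3 8-10 | T4 10-13 | T5 13-18 |
Completion: T1=1  T2=8  T3=10  T4=13  T5=18
Turnaround(T4) = completion − arrival = 13 − 7 = 6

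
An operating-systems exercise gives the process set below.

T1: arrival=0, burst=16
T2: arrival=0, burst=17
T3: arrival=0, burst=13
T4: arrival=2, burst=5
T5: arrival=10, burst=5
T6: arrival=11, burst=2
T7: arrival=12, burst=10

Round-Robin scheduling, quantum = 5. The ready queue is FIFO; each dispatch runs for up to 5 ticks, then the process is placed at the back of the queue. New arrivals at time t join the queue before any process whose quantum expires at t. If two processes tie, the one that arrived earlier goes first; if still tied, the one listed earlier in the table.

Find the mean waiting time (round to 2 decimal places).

Gantt: | T1 0-5 | T2 5-10 | T3 10-15 | T4 15-20 | T1 20-25 | T5 25-30 | T2 30-35 | T6 35-37 | T7 37-42 | T3 42-47 | T1 47-52 | T2 52-57 | T7 57-62 | T3 62-65 | T1 65-66 | T2 66-68 |
Completion: T1=66  T2=68  T3=65  T4=20  T5=30  T6=37  T7=62
Turnaround (C−A): T1=66  T2=68  T3=65  T4=18  T5=20  T6=26  T7=50
Waiting times: T1=50, T2=51, T3=52, T4=13, T5=15, T6=24, T7=40
Average waiting = (50+51+52+13+15+24+40) / 7 = 245/7 = 35.00

35.00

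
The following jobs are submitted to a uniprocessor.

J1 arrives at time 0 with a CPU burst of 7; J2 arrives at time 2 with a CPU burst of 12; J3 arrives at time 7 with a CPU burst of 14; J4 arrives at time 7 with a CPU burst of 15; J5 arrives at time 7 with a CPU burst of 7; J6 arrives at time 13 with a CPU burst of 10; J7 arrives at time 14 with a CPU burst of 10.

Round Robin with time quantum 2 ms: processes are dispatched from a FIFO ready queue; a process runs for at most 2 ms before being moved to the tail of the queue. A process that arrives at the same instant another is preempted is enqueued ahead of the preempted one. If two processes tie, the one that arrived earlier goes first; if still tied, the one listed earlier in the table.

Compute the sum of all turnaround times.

356

Timeline: | J1 0-2 | J2 2-4 | J1 4-6 | J2 6-8 | J1 8-10 | J3 10-12 | J4 12-14 | J5 14-16 | J2 16-18 | J1 18-19 | J3 19-21 | J6 21-23 | J7 23-25 | J4 25-27 | J5 27-29 | J2 29-31 | J3 31-33 | J6 33-35 | J7 35-37 | J4 37-39 | J5 39-41 | J2 41-43 | J3 43-45 | J6 45-47 | J7 47-49 | J4 49-51 | J5 51-52 | J2 52-54 | J3 54-56 | J6 56-58 | J7 58-60 | J4 60-62 | J3 62-64 | J6 64-66 | J7 66-68 | J4 68-70 | J3 70-72 | J4 72-75 |
Completion: J1=19  J2=54  J3=72  J4=75  J5=52  J6=66  J7=68
Turnaround (C−A): J1=19  J2=52  J3=65  J4=68  J5=45  J6=53  J7=54
Turnaround = completion − arrival: J1=19, J2=52, J3=65, J4=68, J5=45, J6=53, J7=54
Total turnaround = 19 + 52 + 65 + 68 + 45 + 53 + 54 = 356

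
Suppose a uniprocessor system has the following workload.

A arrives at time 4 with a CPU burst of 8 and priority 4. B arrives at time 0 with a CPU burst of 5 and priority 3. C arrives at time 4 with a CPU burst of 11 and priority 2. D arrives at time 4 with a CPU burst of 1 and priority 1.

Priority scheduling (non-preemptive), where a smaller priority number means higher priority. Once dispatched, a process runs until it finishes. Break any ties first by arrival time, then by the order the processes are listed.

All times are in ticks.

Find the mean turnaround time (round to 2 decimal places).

10.25

Gantt: | B 0-5 | D 5-6 | C 6-17 | A 17-25 |
Completion: A=25  B=5  C=17  D=6
Turnaround (C−A): A=21  B=5  C=13  D=2
Turnaround times: A=21, B=5, C=13, D=2
Average turnaround = (21+5+13+2) / 4 = 41/4 = 10.25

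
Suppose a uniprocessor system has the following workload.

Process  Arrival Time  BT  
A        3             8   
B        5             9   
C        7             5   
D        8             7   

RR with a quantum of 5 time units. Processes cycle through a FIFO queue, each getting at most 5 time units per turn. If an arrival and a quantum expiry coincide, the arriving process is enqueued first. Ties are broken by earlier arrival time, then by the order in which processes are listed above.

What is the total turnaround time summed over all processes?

83

Gantt: | idle 0-3 | A 3-8 | B 8-13 | C 13-18 | D 18-23 | A 23-26 | B 26-30 | D 30-32 |
Completion: A=26  B=30  C=18  D=32
Turnaround (C−A): A=23  B=25  C=11  D=24
Turnaround = completion − arrival: A=23, B=25, C=11, D=24
Total turnaround = 23 + 25 + 11 + 24 = 83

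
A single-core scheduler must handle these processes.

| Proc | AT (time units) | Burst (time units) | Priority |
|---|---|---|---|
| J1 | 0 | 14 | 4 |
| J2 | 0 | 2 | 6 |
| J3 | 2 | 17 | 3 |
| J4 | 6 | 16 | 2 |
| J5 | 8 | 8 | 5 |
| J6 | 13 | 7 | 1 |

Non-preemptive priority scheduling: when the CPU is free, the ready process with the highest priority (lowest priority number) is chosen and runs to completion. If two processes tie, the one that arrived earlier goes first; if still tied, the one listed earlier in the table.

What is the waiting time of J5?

46

Timeline: | J1 0-14 | J6 14-21 | J4 21-37 | J3 37-54 | J5 54-62 | J2 62-64 |
Completion: J1=14  J2=64  J3=54  J4=37  J5=62  J6=21
Waiting(J5) = turnaround − burst = 54 − 8 = 46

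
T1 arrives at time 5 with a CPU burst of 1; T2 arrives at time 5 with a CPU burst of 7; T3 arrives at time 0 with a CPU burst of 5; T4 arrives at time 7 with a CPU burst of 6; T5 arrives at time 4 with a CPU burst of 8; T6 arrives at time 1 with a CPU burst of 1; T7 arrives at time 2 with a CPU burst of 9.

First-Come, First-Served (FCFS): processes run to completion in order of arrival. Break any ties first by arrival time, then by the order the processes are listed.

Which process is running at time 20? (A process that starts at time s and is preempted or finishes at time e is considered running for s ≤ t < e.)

Timeline: | T3 0-5 | T6 5-6 | T7 6-15 | T5 15-23 | T1 23-24 | T2 24-31 | T4 31-37 |
Completion: T1=24  T2=31  T3=5  T4=37  T5=23  T6=6  T7=15
Turnaround (C−A): T1=19  T2=26  T3=5  T4=30  T5=19  T6=5  T7=13

T5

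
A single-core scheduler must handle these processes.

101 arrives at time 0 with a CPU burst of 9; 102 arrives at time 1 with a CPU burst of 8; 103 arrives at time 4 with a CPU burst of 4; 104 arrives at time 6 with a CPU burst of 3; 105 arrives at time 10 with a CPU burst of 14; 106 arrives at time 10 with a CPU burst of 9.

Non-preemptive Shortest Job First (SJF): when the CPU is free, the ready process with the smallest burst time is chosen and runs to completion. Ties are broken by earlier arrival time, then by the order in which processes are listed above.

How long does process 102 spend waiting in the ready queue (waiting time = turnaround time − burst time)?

Timeline: | 101 0-9 | 104 9-12 | 103 12-16 | 102 16-24 | 106 24-33 | 105 33-47 |
Completion: 101=9  102=24  103=16  104=12  105=47  106=33
Waiting(102) = turnaround − burst = 23 − 8 = 15

15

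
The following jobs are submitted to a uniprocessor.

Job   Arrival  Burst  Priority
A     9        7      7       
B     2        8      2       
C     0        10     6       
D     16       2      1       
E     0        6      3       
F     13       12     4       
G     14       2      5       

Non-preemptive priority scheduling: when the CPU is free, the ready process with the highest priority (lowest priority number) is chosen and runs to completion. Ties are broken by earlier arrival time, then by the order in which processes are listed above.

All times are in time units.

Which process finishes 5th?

Timeline: | E 0-6 | B 6-14 | F 14-26 | D 26-28 | G 28-30 | C 30-40 | A 40-47 |
Completion: A=47  B=14  C=40  D=28  E=6  F=26  G=30
Turnaround (C−A): A=38  B=12  C=40  D=12  E=6  F=13  G=16
Finish order: E → B → F → D → G → C → A

G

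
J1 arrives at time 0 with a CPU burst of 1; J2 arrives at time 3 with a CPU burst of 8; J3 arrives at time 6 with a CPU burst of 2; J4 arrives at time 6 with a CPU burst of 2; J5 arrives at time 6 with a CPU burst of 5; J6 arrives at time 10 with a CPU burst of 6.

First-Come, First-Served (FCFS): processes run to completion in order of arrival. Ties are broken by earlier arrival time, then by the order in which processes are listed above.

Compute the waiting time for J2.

0

Gantt: | J1 0-1 | idle 1-3 | J2 3-11 | J3 11-13 | J4 13-15 | J5 15-20 | J6 20-26 |
Completion: J1=1  J2=11  J3=13  J4=15  J5=20  J6=26
Turnaround (C−A): J1=1  J2=8  J3=7  J4=9  J5=14  J6=16
Waiting(J2) = turnaround − burst = 8 − 8 = 0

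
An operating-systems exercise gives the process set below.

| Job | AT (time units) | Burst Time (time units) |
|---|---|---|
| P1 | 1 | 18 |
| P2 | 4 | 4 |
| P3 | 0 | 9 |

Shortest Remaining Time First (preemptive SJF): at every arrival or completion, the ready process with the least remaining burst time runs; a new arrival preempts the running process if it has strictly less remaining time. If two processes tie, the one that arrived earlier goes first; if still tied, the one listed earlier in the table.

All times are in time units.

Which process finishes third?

P1

Gantt: | P3 0-4 | P2 4-8 | P3 8-13 | P1 13-31 |
Completion: P1=31  P2=8  P3=13
Turnaround (C−A): P1=30  P2=4  P3=13
Finish order: P2 → P3 → P1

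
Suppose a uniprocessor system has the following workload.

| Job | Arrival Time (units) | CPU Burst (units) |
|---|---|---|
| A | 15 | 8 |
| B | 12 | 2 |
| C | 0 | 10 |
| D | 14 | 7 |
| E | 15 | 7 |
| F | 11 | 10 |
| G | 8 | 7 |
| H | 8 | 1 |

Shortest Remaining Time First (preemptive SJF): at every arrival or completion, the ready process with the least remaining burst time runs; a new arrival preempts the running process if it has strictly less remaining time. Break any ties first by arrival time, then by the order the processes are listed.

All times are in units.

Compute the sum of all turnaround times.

126

Gantt: | C 0-8 | H 8-9 | C 9-11 | G 11-12 | B 12-14 | G 14-20 | D 20-27 | E 27-34 | A 34-42 | F 42-52 |
Completion: A=42  B=14  C=11  D=27  E=34  F=52  G=20  H=9
Turnaround (C−A): A=27  B=2  C=11  D=13  E=19  F=41  G=12  H=1
Turnaround = completion − arrival: A=27, B=2, C=11, D=13, E=19, F=41, G=12, H=1
Total turnaround = 27 + 2 + 11 + 13 + 19 + 41 + 12 + 1 = 126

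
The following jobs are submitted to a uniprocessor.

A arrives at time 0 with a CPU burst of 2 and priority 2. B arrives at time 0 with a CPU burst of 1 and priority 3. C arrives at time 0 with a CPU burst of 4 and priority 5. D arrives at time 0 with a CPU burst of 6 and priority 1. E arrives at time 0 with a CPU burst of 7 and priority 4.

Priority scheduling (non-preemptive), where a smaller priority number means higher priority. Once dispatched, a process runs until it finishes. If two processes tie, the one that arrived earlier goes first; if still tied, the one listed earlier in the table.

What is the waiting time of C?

16

Schedule: | D 0-6 | A 6-8 | B 8-9 | E 9-16 | C 16-20 |
Completion: A=8  B=9  C=20  D=6  E=16
Turnaround (C−A): A=8  B=9  C=20  D=6  E=16
Waiting(C) = turnaround − burst = 20 − 4 = 16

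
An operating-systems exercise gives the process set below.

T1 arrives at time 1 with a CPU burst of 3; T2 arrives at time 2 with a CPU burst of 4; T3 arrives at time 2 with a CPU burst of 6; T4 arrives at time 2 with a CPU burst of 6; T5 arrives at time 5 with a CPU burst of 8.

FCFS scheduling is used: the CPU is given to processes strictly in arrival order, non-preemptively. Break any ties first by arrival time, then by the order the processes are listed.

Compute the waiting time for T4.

12

Schedule: | idle 0-1 | T1 1-4 | T2 4-8 | T3 8-14 | T4 14-20 | T5 20-28 |
Completion: T1=4  T2=8  T3=14  T4=20  T5=28
Waiting(T4) = turnaround − burst = 18 − 6 = 12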